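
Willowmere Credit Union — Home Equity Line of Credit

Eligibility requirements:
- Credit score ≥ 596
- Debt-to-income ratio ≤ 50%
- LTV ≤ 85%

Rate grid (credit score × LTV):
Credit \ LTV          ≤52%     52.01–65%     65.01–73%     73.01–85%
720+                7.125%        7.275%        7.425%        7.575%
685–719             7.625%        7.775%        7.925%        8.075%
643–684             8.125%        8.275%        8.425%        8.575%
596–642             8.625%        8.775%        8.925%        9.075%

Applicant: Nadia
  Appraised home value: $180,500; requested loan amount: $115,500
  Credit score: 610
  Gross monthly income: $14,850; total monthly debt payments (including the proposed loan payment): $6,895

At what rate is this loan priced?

Credit score 610 ≥ 596; Debt-to-income = 6,895/14,850 = 46.4% — meets 50% limit
Loan-to-value = 115,500/180,500 = 64% — pass (85% max)
Score 610 is in the 596–642 band; LTV 64% is in the 52.01–65% band → 8.775%.

8.775%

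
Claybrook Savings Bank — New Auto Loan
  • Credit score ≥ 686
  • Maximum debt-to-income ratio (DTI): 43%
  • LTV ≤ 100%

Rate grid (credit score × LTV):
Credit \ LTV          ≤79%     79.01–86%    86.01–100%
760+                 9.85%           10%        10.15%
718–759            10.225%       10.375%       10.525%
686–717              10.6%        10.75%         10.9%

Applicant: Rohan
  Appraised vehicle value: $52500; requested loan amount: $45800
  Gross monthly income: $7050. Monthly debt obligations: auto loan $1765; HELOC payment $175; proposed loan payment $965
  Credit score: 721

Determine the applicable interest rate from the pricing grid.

Credit score 721 ≥ 686; Total monthly debts = (1,765 + 175 + 965) = 2,905. Debt-to-income = 2,905/7,050 = 41.2% — meets 43% limit
LTV: 45,800 ÷ 52,500 = 87.2%, within 100% cap
Credit 721 → row 718–759; LTV 87.2% → column 86.01–100%. Grid cell → 10.525%.

10.525%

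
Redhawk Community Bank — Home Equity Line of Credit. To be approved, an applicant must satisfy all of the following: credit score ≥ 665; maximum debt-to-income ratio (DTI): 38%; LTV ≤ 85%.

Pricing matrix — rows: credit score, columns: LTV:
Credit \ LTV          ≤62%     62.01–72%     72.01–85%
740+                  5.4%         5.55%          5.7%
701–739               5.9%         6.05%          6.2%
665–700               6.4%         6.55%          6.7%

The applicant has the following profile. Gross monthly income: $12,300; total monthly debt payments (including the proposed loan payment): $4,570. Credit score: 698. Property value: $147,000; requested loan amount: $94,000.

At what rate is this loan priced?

Credit score 698 ≥ 665; DTI = 4,570/12,300 = 37.2% ≤ 38%
Loan-to-value = 94,000/147,000 = 63.9% — pass (85% max)
Credit 698 → row 665–700; LTV 63.9% → column 62.01–72%. Grid cell → 6.55%.

6.55%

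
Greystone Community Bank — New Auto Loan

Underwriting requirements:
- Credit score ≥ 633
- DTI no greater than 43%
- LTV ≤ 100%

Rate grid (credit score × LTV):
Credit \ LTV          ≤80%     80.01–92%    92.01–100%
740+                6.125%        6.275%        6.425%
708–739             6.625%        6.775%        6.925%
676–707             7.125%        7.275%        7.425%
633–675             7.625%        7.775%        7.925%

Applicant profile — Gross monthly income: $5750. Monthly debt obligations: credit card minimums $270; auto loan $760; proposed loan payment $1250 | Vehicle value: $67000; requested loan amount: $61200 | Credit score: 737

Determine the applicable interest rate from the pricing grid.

Credit score 737 ≥ 633; Total monthly debts = (270 + 760 + 1,250) = 2,280. Debt-to-income = 2,280/5,750 = 39.7% — meets 43% limit
Loan-to-value = 61,200/67,000 = 91.3% — pass (100% max)
Score 737 is in the 708–739 band; LTV 91.3% is in the 80.01–92% band → 6.775%.

6.775%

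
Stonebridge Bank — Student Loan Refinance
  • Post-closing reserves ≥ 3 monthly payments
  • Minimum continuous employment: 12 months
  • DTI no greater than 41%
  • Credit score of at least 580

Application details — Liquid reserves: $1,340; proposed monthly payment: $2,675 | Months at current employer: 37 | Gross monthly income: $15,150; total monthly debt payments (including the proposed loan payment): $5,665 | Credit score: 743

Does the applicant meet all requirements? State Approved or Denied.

Denied

Reserves = 1,340/2,675 = 0.5 months < 3
Employment 37 ≥ 12 months
Debt-to-income = 5,665/15,150 = 37.4% — meets 41% limit
Credit score 743 ≥ 580 (meets)
Fails on reserves.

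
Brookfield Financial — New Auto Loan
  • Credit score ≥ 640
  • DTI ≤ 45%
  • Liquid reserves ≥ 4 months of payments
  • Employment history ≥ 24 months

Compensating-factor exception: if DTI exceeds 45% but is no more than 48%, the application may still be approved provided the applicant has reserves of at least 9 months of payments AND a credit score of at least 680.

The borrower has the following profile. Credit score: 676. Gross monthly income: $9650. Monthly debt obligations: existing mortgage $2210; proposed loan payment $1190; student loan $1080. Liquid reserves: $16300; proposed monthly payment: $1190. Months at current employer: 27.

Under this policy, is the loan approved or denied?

Denied

Credit score 676 ≥ 640 (meets base)
Total debts = (2,210 + 1,190 + 1,080) = 4,480. DTI = 4,480/9,650 = 46.4% > 45% — standard DTI limit exceeded.
Reserves: 16,300 ÷ 1,190 = 13.7 months (meets 4-month minimum)
Employment 27 ≥ 24 months
DTI 46.4% is within the 45%–48% exception band; checking compensating factors.
Override check — reserves: 13.7 mo (ok); score: 676 (below 680).
Override conditions not both satisfied; exception does not apply.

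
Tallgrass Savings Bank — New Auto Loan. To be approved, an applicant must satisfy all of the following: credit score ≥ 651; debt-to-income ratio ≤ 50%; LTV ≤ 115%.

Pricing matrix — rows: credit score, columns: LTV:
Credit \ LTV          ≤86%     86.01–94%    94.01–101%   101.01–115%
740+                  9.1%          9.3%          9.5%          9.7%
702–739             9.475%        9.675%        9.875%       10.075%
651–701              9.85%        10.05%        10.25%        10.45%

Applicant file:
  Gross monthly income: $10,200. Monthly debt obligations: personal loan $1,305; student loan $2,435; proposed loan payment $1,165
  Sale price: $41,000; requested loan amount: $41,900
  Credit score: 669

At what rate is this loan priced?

Credit score 669 ≥ 651; Total monthly debts = (1,305 + 2,435 + 1,165) = 4,905. DTI: 4,905 ÷ 10,200 = 48.1%, within the 50% cap
LTV: 41,900 ÷ 41,000 = 102.2%, within 115% cap
Row: 669 falls in 651–701. Column: 102.2% falls in 101.01–115%. Rate = 10.45%.

10.45%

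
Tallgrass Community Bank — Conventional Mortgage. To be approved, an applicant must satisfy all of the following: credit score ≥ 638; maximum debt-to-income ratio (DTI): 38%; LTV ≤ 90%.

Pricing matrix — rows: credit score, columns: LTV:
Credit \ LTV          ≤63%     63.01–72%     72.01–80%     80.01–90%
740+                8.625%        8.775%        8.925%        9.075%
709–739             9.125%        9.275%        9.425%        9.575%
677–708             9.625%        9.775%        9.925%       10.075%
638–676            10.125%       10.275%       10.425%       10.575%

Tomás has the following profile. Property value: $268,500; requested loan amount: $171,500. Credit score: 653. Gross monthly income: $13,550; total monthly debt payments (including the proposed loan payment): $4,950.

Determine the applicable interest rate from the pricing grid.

10.275%

Credit score 653 ≥ 638; DTI = 4,950/13,550 = 36.5% ≤ 38%
LTV: 171,500 ÷ 268,500 = 63.9%, within 90% cap
Row: 653 falls in 638–676. Column: 63.9% falls in 63.01–72%. Rate = 10.275%.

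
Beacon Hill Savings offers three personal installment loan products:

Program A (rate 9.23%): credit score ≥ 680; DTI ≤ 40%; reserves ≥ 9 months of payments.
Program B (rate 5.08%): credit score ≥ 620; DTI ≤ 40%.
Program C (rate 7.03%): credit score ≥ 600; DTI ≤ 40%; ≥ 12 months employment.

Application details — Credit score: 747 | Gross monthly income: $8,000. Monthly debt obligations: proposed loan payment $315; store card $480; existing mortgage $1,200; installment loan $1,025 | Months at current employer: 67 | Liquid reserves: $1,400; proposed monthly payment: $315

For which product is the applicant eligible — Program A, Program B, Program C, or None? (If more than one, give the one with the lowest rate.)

Program B

Total debts = (315 + 480 + 1,200 + 1,025) = 3,020; DTI = 3,020/8,000 = 37.8%.
Reserves = 1,400/315 = 4.4 months.
Program A: score 747 ≥ 680; DTI 37.8% ≤ 40%; reserves 4.4 < 9 mo → does not qualify.
Program B: score 747 ≥ 620; DTI 37.8% ≤ 40% → qualifies.
Program C: score 747 ≥ 600; DTI 37.8% ≤ 40%; employment 67 ≥ 12 mo → qualifies.
Qualifying: Program B, Program C. Lowest rate is 5.08% → Program B.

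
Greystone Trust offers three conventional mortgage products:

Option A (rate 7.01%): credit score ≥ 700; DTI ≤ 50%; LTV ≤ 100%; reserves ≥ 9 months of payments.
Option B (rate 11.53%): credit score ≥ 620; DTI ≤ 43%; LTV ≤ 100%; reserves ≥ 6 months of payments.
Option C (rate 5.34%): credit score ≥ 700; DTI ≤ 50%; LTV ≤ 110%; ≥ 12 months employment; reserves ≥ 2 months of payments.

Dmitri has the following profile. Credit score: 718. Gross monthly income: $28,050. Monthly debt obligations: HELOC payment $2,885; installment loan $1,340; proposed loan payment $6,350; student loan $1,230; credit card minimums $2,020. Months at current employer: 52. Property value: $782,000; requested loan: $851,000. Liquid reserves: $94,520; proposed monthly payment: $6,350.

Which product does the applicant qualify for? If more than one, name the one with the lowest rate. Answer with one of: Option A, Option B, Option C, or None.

Total debts = (2,885 + 1,340 + 6,350 + 1,230 + 2,020) = 13,825; DTI = 13,825/28,050 = 49.3%.
LTV = 851,000/782,000 = 108.8%.
Reserves = 94,520/6,350 = 14.9 months.
Option A: score 718 ≥ 700; DTI 49.3% ≤ 50%; LTV 108.8% > 100%; reserves 14.9 ≥ 9 mo → does not qualify.
Option B: score 718 ≥ 620; DTI 49.3% > 43%; LTV 108.8% > 100%; reserves 14.9 ≥ 6 mo → does not qualify.
Option C: score 718 ≥ 700; DTI 49.3% ≤ 50%; LTV 108.8% ≤ 110%; employment 52 ≥ 12 mo; reserves 14.9 ≥ 2 mo → qualifies.

Option C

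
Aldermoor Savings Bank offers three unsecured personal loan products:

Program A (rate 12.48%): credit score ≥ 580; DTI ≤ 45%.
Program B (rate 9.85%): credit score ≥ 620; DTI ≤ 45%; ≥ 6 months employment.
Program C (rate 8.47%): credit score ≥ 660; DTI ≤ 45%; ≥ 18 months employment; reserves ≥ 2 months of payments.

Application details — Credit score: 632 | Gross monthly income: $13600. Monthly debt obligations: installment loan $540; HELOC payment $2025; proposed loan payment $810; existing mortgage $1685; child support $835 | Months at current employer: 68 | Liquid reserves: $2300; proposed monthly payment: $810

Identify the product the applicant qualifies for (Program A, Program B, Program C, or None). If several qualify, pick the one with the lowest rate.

Total debts = (540 + 2,025 + 810 + 1,685 + 835) = 5,895; DTI = 5,895/13,600 = 43.3%.
Reserves = 2,300/810 = 2.8 months.
Program A: score 632 ≥ 580; DTI 43.3% ≤ 45% → qualifies.
Program B: score 632 ≥ 620; DTI 43.3% ≤ 45%; employment 68 ≥ 6 mo → qualifies.
Program C: score 632 < 660; DTI 43.3% ≤ 45%; employment 68 ≥ 18 mo; reserves 2.8 ≥ 2 mo → does not qualify.
Qualifying: Program A, Program B. Lowest rate is 9.85% → Program B.

Program B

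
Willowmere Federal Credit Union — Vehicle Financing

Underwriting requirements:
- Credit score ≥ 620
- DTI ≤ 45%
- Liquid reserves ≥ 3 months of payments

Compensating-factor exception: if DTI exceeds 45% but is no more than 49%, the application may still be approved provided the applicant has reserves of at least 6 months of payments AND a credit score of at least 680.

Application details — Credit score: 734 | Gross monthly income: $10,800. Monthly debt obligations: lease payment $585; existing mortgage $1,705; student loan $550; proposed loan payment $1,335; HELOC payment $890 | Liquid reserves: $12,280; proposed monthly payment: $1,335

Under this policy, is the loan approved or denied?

Approved

Credit score 734 ≥ 620 (meets base)
Total debts = (585 + 1,705 + 550 + 1,335 + 890) = 5,065. DTI = 5,065/10,800 = 46.9% > 45% — standard DTI limit exceeded.
Liquid reserves cover 12,280/1,335 = 9.2 months — ≥ 3 required
46.9% falls in the override range (45%–49%), so the compensating-factor test applies.
Override check — reserves: 9.2 mo (ok); score: 734 (ok).
Both override conditions satisfied; DTI exception granted.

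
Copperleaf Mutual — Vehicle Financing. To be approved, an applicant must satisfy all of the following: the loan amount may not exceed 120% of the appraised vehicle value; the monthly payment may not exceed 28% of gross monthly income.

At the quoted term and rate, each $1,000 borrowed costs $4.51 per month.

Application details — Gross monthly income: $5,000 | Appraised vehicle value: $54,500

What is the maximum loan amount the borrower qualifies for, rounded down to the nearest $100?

Payment cap: 28% × $5,000 = $1,400/month.
At $4.51 per $1,000, that supports 1,400/4.51 × 1,000 ≈ $310,421 → $310,400.
LTV cap: 120% × $54,500 = $65,400 → $65,400.
Binding constraint: loan-to-value.

$65,400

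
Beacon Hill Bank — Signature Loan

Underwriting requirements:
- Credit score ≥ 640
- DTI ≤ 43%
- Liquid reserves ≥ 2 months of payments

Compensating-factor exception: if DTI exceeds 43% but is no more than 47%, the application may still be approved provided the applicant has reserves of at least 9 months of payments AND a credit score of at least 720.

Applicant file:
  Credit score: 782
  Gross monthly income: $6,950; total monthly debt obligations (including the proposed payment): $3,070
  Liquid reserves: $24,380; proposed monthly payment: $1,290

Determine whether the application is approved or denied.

Approved

Credit score 782 ≥ 640 (meets base)
DTI = 3,070/6,950 = 44.2% > 43% — standard DTI limit exceeded.
Reserves = 24,380/1,290 = 18.9 months ≥ 2
DTI 44.2% is within the 43%–47% exception band; checking compensating factors.
Override check — reserves: 18.9 mo (ok); score: 782 (ok).
Both override conditions satisfied; DTI exception granted.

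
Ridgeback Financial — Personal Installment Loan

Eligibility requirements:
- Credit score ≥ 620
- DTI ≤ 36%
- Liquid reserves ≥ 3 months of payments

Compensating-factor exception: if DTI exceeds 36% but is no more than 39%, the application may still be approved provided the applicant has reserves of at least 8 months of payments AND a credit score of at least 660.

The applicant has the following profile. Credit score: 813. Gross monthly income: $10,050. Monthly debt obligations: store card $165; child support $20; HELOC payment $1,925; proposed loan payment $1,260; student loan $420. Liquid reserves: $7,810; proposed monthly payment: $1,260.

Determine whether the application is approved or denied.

Denied

Credit score 813 ≥ 620 (meets base)
Total debts = (165 + 20 + 1,925 + 1,260 + 420) = 3,790. DTI: 3,790 ÷ 10,050 = 37.7%, over the 36% base limit.
Liquid reserves cover 7,810/1,260 = 6.2 months — ≥ 3 required
DTI 37.7% is within the 36%–39% exception band; checking compensating factors.
Override check — reserves: 6.2 mo (short of 8); score: 813 (ok).
Override conditions not both satisfied; exception does not apply.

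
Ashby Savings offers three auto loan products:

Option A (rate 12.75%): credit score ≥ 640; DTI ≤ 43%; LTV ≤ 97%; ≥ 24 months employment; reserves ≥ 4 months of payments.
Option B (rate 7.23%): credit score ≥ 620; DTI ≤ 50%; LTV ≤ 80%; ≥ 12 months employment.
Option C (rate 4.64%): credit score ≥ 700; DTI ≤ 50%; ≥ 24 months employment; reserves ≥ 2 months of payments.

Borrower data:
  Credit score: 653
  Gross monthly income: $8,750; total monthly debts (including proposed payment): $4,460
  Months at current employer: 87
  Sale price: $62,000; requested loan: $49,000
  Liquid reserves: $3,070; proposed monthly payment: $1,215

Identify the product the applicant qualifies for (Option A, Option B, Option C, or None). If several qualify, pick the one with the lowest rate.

DTI = 4,460/8,750 = 51%.
LTV = 49,000/62,000 = 79%.
Reserves = 3,070/1,215 = 2.5 months.
Option A: score 653 ≥ 640; DTI 51% > 43%; LTV 79% ≤ 97%; employment 87 ≥ 24 mo; reserves 2.5 < 4 mo → does not qualify.
Option B: score 653 ≥ 620; DTI 51% > 50%; LTV 79% ≤ 80%; employment 87 ≥ 12 mo → does not qualify.
Option C: score 653 < 700; DTI 51% > 50%; employment 87 ≥ 24 mo; reserves 2.5 ≥ 2 mo → does not qualify.

None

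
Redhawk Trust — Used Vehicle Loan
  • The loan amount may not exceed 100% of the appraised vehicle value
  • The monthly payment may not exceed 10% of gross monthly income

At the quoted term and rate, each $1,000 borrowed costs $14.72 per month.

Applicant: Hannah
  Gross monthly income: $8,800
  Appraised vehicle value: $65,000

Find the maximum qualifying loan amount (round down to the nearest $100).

$59,700

Payment cap: 10% × $8,800 = $880/month.
At $14.72 per $1,000, that supports 880/14.72 × 1,000 ≈ $59,782 → $59,700.
LTV cap: 100% × $65,000 = $65,000 → $65,000.
Binding constraint: payment-to-income.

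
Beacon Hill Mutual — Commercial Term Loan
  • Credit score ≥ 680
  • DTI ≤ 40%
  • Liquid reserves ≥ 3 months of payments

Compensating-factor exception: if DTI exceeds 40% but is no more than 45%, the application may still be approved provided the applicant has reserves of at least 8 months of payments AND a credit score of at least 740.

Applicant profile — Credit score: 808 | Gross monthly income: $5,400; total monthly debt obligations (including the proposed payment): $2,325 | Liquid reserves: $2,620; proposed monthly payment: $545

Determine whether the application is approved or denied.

Credit score 808 ≥ 680 (meets base)
DTI = 2,325/5,400 = 43.1% > 40% — standard DTI limit exceeded.
Reserves = 2,620/545 = 4.8 months ≥ 3
43.1% falls in the override range (40%–45%), so the compensating-factor test applies.
Reserves 4.8 < 8 months; credit score 808 ≥ 740.
Compensating-factor requirement not fully met.

Denied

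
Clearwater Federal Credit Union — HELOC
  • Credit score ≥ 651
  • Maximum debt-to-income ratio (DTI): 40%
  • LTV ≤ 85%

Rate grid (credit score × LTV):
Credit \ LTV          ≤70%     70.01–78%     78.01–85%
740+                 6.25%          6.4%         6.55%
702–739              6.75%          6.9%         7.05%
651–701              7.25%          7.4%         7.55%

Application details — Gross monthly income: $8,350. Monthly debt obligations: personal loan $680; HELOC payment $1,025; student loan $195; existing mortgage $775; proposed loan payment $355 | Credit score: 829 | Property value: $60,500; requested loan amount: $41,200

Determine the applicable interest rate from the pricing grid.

6.25%

Credit score 829 ≥ 651; Total monthly debts = (680 + 1,025 + 195 + 775 + 355) = 3,030. DTI = 3,030/8,350 = 36.3% ≤ 40%
LTV = 41,200/60,500 = 68.1% ≤ 85%
Score 829 is in the 740+ band; LTV 68.1% is in the ≤70% band → 6.25%.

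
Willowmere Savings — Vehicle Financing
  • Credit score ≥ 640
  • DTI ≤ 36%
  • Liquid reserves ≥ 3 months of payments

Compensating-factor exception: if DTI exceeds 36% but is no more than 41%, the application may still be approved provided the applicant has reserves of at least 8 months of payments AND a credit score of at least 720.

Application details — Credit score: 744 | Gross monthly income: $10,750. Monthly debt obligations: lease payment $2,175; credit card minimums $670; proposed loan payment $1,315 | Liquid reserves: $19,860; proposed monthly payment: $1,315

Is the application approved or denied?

Credit score 744 ≥ 640 (meets base)
Total debts = (2,175 + 670 + 1,315) = 4,160. DTI = 4,160/10,750 = 38.7% > 36% — standard DTI limit exceeded.
Reserves: 19,860 ÷ 1,315 = 15.1 months (meets 3-month minimum)
38.7% falls in the override range (36%–41%), so the compensating-factor test applies.
Reserves 15.1 ≥ 8 months; credit score 744 ≥ 720.
Both override conditions satisfied; DTI exception granted.

Approved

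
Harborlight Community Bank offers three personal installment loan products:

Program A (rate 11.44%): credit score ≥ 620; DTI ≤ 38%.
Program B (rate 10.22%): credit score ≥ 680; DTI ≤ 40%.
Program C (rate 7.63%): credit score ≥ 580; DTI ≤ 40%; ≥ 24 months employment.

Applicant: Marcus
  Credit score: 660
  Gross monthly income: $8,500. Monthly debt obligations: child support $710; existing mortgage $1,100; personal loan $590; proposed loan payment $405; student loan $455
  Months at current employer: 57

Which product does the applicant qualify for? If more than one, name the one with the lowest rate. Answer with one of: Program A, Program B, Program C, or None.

Total debts = (710 + 1,100 + 590 + 405 + 455) = 3,260; DTI = 3,260/8,500 = 38.4%.
Program A: score 660 ≥ 620; DTI 38.4% > 38% → does not qualify.
Program B: score 660 < 680; DTI 38.4% ≤ 40% → does not qualify.
Program C: score 660 ≥ 580; DTI 38.4% ≤ 40%; employment 57 ≥ 24 mo → qualifies.

Program C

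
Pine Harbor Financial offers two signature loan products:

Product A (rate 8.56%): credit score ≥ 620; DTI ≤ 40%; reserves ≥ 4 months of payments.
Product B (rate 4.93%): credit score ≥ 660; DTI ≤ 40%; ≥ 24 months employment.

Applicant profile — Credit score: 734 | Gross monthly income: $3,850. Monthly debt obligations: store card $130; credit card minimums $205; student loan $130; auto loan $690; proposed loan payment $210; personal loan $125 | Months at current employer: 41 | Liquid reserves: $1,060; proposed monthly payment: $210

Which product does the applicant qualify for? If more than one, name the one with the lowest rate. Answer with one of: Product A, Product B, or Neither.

Total debts = (130 + 205 + 130 + 690 + 210 + 125) = 1,490; DTI = 1,490/3,850 = 38.7%.
Reserves = 1,060/210 = 5.0 months.
Product A: score 734 ≥ 620; DTI 38.7% ≤ 40%; reserves 5.0 ≥ 4 mo → qualifies.
Product B: score 734 ≥ 660; DTI 38.7% ≤ 40%; employment 41 ≥ 24 mo → qualifies.
Qualifying: Product A, Product B. Lowest rate is 4.93% → Product B.

Product B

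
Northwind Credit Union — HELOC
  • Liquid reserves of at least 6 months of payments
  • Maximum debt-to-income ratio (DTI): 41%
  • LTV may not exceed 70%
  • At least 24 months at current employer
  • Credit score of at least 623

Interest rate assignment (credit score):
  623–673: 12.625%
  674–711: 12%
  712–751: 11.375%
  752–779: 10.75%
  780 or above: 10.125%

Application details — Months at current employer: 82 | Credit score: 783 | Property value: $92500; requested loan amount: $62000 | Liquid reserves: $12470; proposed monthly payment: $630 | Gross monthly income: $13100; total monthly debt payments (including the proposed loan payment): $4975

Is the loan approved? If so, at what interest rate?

Approved at 10.125%

Credit score 783 ≥ 623 (meets minimum)
Employment 82 ≥ 24 months
Debt-to-income = 4,975/13,100 = 38% — meets 41% limit
Reserves = 12,470/630 = 19.8 months ≥ 6
LTV: 62,000 ÷ 92,500 = 67%, within 70% cap
All requirements met. Score 783 falls in the 780 or above tier → 10.125%.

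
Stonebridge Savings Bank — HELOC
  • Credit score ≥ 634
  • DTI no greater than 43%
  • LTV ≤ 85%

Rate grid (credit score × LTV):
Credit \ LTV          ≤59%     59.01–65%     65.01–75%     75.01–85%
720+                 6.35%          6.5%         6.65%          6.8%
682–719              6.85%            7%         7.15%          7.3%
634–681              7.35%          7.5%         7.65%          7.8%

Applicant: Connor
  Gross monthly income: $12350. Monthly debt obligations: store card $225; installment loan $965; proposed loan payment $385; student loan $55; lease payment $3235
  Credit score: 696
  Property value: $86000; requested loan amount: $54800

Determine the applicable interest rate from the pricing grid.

7%

Credit score 696 ≥ 634; Total monthly debts = (225 + 965 + 385 + 55 + 3,235) = 4,865. Debt-to-income = 4,865/12,350 = 39.4% — meets 43% limit
LTV = 54,800/86,000 = 63.7% ≤ 85%
Row: 696 falls in 682–719. Column: 63.7% falls in 59.01–65%. Rate = 7%.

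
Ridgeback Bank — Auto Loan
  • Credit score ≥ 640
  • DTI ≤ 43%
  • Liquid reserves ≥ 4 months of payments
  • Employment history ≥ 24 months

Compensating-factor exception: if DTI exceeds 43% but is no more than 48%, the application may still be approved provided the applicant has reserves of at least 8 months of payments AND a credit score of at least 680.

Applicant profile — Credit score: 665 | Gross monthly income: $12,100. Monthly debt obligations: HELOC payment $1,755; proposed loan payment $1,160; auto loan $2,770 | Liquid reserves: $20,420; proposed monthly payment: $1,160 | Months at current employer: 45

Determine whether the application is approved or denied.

Denied

Credit score 665 ≥ 640 (meets base)
Total debts = (1,755 + 1,160 + 2,770) = 5,685. DTI: 5,685 ÷ 12,100 = 47%, over the 43% base limit.
Reserves: 20,420 ÷ 1,160 = 17.6 months (meets 4-month minimum)
Employment 45 ≥ 24 months
47% falls in the override range (43%–48%), so the compensating-factor test applies.
Reserves 17.6 ≥ 8 months; credit score 665 < 680.
Override conditions not both satisfied; exception does not apply.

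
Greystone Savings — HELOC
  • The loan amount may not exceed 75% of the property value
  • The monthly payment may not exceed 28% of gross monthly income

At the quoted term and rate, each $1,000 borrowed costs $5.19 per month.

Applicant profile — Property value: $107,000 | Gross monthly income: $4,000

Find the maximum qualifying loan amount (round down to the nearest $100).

$80,200

Payment cap: 28% × $4,000 = $1,120/month.
At $5.19 per $1,000, that supports 1,120/5.19 × 1,000 ≈ $215,799 → $215,700.
LTV cap: 75% × $107,000 = $80,250 → $80,200.
Binding constraint: loan-to-value.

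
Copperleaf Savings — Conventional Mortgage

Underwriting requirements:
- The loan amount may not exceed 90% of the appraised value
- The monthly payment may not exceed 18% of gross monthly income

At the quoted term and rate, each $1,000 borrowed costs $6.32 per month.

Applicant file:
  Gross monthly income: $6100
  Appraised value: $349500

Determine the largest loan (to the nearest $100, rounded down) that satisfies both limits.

$173,700

Payment cap: 18% × $6,100 = $1,098/month.
At $6.32 per $1,000, that supports 1,098/6.32 × 1,000 ≈ $173,734 → $173,700.
LTV cap: 90% × $349,500 = $314,550 → $314,500.
Binding constraint: payment-to-income.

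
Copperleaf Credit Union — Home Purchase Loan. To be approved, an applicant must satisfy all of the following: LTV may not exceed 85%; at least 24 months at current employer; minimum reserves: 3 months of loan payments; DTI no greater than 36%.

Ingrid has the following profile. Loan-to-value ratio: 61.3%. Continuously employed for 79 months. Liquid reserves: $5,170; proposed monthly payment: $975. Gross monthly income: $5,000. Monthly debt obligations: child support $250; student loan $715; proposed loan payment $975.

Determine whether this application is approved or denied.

Denied

LTV 61.3% ≤ 85%
Employment 79 ≥ 24 months
Reserves = 5,170/975 = 5.3 months ≥ 3
Total monthly debts = (250 + 715 + 975) = 1,940. DTI: 1,940 ÷ 5,000 = 38.8%, exceeds the 36% cap
Fails on DTI.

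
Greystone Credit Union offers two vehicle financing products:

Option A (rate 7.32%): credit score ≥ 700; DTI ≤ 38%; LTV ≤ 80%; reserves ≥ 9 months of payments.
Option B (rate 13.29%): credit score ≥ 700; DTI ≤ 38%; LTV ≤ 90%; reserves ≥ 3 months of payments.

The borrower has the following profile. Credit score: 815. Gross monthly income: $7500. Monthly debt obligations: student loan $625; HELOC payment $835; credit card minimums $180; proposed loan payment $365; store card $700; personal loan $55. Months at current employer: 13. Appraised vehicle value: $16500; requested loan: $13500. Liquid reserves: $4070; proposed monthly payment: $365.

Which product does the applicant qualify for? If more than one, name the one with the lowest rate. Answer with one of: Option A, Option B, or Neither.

Option B

Total debts = (625 + 835 + 180 + 365 + 700 + 55) = 2,760; DTI = 2,760/7,500 = 36.8%.
LTV = 13,500/16,500 = 81.8%.
Reserves = 4,070/365 = 11.2 months.
Option A: score 815 ≥ 700; DTI 36.8% ≤ 38%; LTV 81.8% > 80%; reserves 11.2 ≥ 9 mo → does not qualify.
Option B: score 815 ≥ 700; DTI 36.8% ≤ 38%; LTV 81.8% ≤ 90%; reserves 11.2 ≥ 3 mo → qualifies.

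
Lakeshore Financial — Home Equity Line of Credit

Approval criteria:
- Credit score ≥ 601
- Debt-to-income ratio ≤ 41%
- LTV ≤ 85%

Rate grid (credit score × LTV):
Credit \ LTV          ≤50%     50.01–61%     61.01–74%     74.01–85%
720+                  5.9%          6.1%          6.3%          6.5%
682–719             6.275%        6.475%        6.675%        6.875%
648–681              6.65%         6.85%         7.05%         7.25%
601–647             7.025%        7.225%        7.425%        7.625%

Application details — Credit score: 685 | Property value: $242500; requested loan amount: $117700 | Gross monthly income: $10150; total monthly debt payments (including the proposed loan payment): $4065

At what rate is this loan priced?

6.275%

Credit score 685 ≥ 601; DTI: 4,065 ÷ 10,150 = 40%, within the 41% cap
LTV = 117,700/242,500 = 48.5% ≤ 85%
Score 685 is in the 682–719 band; LTV 48.5% is in the ≤50% band → 6.275%.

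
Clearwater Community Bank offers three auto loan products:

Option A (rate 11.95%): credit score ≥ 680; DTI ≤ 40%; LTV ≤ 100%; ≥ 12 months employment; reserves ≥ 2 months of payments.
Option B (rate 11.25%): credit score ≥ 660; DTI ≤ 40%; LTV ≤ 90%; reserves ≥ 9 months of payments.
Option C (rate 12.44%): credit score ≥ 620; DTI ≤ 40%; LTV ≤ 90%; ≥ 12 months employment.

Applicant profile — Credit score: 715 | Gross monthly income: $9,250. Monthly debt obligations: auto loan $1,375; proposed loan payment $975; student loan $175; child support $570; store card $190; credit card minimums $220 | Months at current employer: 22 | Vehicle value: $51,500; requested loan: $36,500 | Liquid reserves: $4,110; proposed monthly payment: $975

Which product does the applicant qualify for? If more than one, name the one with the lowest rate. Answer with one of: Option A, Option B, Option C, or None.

Total debts = (1,375 + 975 + 175 + 570 + 190 + 220) = 3,505; DTI = 3,505/9,250 = 37.9%.
LTV = 36,500/51,500 = 70.9%.
Reserves = 4,110/975 = 4.2 months.
Option A: score 715 ≥ 680; DTI 37.9% ≤ 40%; LTV 70.9% ≤ 100%; employment 22 ≥ 12 mo; reserves 4.2 ≥ 2 mo → qualifies.
Option B: score 715 ≥ 660; DTI 37.9% ≤ 40%; LTV 70.9% ≤ 90%; reserves 4.2 < 9 mo → does not qualify.
Option C: score 715 ≥ 620; DTI 37.9% ≤ 40%; LTV 70.9% ≤ 90%; employment 22 ≥ 12 mo → qualifies.
Qualifying: Option A, Option C. Lowest rate is 11.95% → Option A.

Option A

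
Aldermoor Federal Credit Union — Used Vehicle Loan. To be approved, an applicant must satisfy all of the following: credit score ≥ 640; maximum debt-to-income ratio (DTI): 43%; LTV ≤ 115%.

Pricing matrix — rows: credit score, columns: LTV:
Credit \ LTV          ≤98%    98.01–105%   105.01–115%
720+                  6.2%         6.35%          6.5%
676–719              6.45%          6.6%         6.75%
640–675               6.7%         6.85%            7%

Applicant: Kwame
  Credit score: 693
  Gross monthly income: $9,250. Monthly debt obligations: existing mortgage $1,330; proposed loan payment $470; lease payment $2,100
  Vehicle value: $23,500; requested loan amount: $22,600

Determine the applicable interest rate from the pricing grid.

6.45%

Credit score 693 ≥ 640; Total monthly debts = (1,330 + 470 + 2,100) = 3,900. Debt-to-income = 3,900/9,250 = 42.2% — meets 43% limit
LTV = 22,600/23,500 = 96.2% ≤ 115%
Credit 693 → row 676–719; LTV 96.2% → column ≤98%. Grid cell → 6.45%.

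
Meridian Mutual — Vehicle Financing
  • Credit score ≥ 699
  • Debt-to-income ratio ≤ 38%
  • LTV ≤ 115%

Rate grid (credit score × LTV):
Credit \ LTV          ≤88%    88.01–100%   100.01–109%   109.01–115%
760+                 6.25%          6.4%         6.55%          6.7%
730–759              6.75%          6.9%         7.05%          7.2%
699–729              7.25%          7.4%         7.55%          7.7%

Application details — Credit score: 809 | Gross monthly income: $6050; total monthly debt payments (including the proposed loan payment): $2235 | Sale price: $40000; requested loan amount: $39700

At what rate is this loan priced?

6.4%

Credit score 809 ≥ 699; DTI = 2,235/6,050 = 36.9% ≤ 38%
Loan-to-value = 39,700/40,000 = 99.2% — pass (115% max)
Credit 809 → row 760+; LTV 99.2% → column 88.01–100%. Grid cell → 6.4%.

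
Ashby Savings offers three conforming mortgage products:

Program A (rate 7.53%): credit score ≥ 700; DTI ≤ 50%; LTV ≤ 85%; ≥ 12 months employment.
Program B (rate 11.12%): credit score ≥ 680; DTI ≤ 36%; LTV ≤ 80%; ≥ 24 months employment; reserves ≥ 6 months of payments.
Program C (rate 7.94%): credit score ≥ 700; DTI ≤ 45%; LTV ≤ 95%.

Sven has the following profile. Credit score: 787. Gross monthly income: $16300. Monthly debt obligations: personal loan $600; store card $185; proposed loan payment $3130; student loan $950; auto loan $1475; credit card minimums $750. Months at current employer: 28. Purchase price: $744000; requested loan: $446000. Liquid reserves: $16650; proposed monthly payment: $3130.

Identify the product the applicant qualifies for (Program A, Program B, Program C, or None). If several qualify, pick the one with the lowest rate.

Total debts = (600 + 185 + 3,130 + 950 + 1,475 + 750) = 7,090; DTI = 7,090/16,300 = 43.5%.
LTV = 446,000/744,000 = 59.9%.
Reserves = 16,650/3,130 = 5.3 months.
Program A: score 787 ≥ 700; DTI 43.5% ≤ 50%; LTV 59.9% ≤ 85%; employment 28 ≥ 12 mo → qualifies.
Program B: score 787 ≥ 680; DTI 43.5% > 36%; LTV 59.9% ≤ 80%; employment 28 ≥ 24 mo; reserves 5.3 < 6 mo → does not qualify.
Program C: score 787 ≥ 700; DTI 43.5% ≤ 45%; LTV 59.9% ≤ 95% → qualifies.
Qualifying: Program A, Program C. Lowest rate is 7.53% → Program A.

Program A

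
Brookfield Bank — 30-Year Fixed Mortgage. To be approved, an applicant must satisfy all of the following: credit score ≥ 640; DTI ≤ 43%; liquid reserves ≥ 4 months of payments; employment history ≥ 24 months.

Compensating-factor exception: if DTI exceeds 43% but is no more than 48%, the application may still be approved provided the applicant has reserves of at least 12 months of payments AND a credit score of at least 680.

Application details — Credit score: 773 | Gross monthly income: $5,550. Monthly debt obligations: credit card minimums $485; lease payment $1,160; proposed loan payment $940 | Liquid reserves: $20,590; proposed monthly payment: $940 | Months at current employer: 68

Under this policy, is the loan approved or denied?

Credit score 773 ≥ 640 (meets base)
Total debts = (485 + 1,160 + 940) = 2,585. DTI: 2,585 ÷ 5,550 = 46.6%, over the 43% base limit.
Reserves = 20,590/940 = 21.9 months ≥ 4
Employment 68 ≥ 24 months
46.6% falls in the override range (43%–48%), so the compensating-factor test applies.
Reserves 21.9 ≥ 12 months; credit score 773 ≥ 680.
Both compensating conditions met → exception applies.

Approved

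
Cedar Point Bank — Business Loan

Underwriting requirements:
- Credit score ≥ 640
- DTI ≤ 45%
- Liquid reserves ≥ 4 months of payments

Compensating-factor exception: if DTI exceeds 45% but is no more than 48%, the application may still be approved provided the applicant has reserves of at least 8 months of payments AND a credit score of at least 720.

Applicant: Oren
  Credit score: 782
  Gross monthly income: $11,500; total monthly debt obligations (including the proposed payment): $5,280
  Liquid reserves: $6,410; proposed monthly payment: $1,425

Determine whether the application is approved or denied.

Denied

Credit score 782 ≥ 640 (meets base)
DTI = 5,280/11,500 = 45.9% > 45% — standard DTI limit exceeded.
Liquid reserves cover 6,410/1,425 = 4.5 months — ≥ 4 required
DTI 45.9% is within the 45%–48% exception band; checking compensating factors.
Reserves 4.5 < 8 months; credit score 782 ≥ 720.
Override conditions not both satisfied; exception does not apply.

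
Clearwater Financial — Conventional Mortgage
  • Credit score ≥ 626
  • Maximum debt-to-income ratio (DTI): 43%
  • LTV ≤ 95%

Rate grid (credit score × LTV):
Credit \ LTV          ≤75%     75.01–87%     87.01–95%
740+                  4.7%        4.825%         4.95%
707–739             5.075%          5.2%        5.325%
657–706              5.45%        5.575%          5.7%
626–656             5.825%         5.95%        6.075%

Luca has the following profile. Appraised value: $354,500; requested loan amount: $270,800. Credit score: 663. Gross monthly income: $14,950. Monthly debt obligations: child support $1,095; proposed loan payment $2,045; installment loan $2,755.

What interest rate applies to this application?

5.575%

Credit score 663 ≥ 626; Total monthly debts = (1,095 + 2,045 + 2,755) = 5,895. DTI = 5,895/14,950 = 39.4% ≤ 43%
Loan-to-value = 270,800/354,500 = 76.4% — pass (95% max)
Score 663 is in the 657–706 band; LTV 76.4% is in the 75.01–87% band → 5.575%.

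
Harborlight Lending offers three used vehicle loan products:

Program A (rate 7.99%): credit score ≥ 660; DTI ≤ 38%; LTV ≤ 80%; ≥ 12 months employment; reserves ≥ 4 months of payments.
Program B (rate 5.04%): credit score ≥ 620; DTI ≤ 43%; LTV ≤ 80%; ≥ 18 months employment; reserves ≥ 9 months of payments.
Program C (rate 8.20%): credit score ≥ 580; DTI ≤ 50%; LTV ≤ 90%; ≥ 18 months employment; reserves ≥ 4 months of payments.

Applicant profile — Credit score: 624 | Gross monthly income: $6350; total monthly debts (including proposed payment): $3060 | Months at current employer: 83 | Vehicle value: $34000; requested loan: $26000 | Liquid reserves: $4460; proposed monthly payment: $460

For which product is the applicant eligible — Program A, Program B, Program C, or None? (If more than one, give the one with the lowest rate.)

DTI = 3,060/6,350 = 48.2%.
LTV = 26,000/34,000 = 76.5%.
Reserves = 4,460/460 = 9.7 months.
Program A: score 624 < 660; DTI 48.2% > 38%; LTV 76.5% ≤ 80%; employment 83 ≥ 12 mo; reserves 9.7 ≥ 4 mo → does not qualify.
Program B: score 624 ≥ 620; DTI 48.2% > 43%; LTV 76.5% ≤ 80%; employment 83 ≥ 18 mo; reserves 9.7 ≥ 9 mo → does not qualify.
Program C: score 624 ≥ 580; DTI 48.2% ≤ 50%; LTV 76.5% ≤ 90%; employment 83 ≥ 18 mo; reserves 9.7 ≥ 4 mo → qualifies.

Program C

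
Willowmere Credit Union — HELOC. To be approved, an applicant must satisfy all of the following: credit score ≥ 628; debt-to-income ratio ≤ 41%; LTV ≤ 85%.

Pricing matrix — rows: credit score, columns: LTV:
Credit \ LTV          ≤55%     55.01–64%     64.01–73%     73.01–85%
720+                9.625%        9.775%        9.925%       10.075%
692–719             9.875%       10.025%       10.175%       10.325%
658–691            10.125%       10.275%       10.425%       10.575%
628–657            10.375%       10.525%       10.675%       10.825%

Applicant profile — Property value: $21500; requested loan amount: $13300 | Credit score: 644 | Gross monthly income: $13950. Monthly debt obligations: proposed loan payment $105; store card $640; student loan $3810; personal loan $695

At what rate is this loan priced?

Credit score 644 ≥ 628; Total monthly debts = (105 + 640 + 3,810 + 695) = 5,250. Debt-to-income = 5,250/13,950 = 37.6% — meets 41% limit
LTV = 13,300/21,500 = 61.9% ≤ 85%
Credit 644 → row 628–657; LTV 61.9% → column 55.01–64%. Grid cell → 10.525%.

10.525%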